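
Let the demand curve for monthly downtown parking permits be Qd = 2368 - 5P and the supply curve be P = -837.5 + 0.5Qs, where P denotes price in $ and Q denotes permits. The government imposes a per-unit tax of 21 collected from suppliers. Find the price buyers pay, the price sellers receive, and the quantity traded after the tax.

In direct form, Qs = 1675 + 2P.
The tax drives a wedge P_b - P_s = 21. Substituting P_s = P_b - 21 into supply: Qs = 1633 + 2P_b.
Equate demand and the shifted supply: 2368 - 5P_b = 1633 + 2P_b, giving 7P_b = 735, so P_b = 105.
So P_s = 84 and the quantity traded is Q = 2368 - 5(105) = 1843.

P_b = 105, P_s = 84, Q = 1843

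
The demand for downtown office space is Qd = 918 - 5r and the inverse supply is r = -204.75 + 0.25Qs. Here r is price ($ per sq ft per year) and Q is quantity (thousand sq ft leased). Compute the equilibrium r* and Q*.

Rewriting in direct form: Qs = 819 + 4r.
The market clears where 918 - 5r = 819 + 4r. Rearranging, 9r = 99, hence r* = 11.
Plugging r* into demand: Q* = 918 - 5(11) = 863.

r* = 11, Q* = 863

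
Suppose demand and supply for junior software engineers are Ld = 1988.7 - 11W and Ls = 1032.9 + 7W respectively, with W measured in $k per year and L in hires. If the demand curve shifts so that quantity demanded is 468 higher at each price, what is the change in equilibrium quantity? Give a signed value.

The market clears where 1988.7 - 11W = 1032.9 + 7W. Rearranging, 18W = 955.8, hence W* = 53.1.
Plugging W* into demand: L* = 1988.7 - 11(53.1) = 1404.6.
After the shift, demand is Ld = 2456.7 - 11W.
Re-solving, 18W = 1423.8 gives W = 79.1 and L = 1586.6.
ΔL = 1586.6 - 1404.6 = 182.

ΔL = 182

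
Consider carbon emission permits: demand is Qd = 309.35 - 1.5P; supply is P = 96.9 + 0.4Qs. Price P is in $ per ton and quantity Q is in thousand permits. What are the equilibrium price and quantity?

Rewriting in direct form: Qs = -242.25 + 2.5P.
Set Qd = Qs: 309.35 - 1.5P = -242.25 + 2.5P, so 551.6 = 4P and P* = 137.9.
Substitute back: Q* = 309.35 - 1.5(137.9) = 102.5.

P* = 137.9, Q* = 102.5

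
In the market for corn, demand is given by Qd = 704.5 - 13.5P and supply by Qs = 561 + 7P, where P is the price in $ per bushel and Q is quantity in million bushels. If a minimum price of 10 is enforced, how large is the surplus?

With P fixed at 10, quantity demanded is 569.5 and quantity supplied is 631.
Surplus = Qs - Qd = 631 - 569.5 = 61.5.

Surplus = 61.5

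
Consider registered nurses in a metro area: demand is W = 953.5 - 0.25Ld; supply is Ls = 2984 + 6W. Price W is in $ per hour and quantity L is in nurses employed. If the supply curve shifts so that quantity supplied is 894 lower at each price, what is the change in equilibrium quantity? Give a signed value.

ΔL = -357.6

In direct form, Ld = 3814 - 4W.
Equating demand and supply, 3814 - 4W = 2984 + 6W gives 10W = 830, so W* = 83.
Plugging W* into demand: L* = 3814 - 4(83) = 3482.
After the shift, supply is Ls = 2090 + 6W.
Re-solving, 10W = 1724 gives W = 172.4 and L = 3124.4.
ΔL = 3124.4 - 3482 = -357.6.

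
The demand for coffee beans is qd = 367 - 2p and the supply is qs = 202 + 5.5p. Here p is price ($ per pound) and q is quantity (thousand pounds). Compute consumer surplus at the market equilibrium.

Consumer surplus = 26082.25

At equilibrium qd = qs, so 367 - 2p = 202 + 5.5p; collecting terms, 165 = 7.5p and p* = 22.
From the demand curve, q* = 367 - 2(22) = 323.
Demand choke price (qd = 0): p = 367/2 = 183.5. Consumer surplus = ½ × (183.5 - 22) × 323 = 26082.25.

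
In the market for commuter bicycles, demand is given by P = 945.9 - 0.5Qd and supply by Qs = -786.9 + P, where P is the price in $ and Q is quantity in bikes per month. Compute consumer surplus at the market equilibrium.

Consumer surplus = 2809

Inverting to quantity form: Qd = 1891.8 - 2P.
The market clears where 1891.8 - 2P = -786.9 + P. Rearranging, 3P = 2678.7, hence P* = 892.9.
Substitute back: Q* = 1891.8 - 2(892.9) = 106.
Demand choke price (Qd = 0): P = 1891.8/2 = 945.9. Consumer surplus = ½ × (945.9 - 892.9) × 106 = 2809.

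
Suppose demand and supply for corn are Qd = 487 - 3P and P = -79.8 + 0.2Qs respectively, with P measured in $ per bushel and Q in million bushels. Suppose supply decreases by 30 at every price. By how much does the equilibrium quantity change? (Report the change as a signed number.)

In direct form, Qs = 399 + 5P.
Set Qd = Qs: 487 - 3P = 399 + 5P, so 88 = 8P and P* = 11.
Plugging P* into demand: Q* = 487 - 3(11) = 454.
After the shift, supply is Qs = 369 + 5P.
The new intersection has 118 = 8P, i.e. P = 14.75, Q = 442.75.
ΔQ = 442.75 - 454 = -11.25.

ΔQ = -11.25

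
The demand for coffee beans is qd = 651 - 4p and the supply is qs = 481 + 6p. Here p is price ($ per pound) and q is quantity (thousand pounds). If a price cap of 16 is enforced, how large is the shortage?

At p = 16: qd = 587 and qs = 577.
Shortage = qd - qs = 587 - 577 = 10.

Shortage = 10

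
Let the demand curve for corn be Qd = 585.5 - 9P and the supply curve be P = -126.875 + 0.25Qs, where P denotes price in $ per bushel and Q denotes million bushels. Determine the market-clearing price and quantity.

In direct form, Qs = 507.5 + 4P.
Equating demand and supply, 585.5 - 9P = 507.5 + 4P gives 13P = 78, so P* = 6.
From the demand curve, Q* = 585.5 - 9(6) = 531.5.

P* = 6, Q* = 531.5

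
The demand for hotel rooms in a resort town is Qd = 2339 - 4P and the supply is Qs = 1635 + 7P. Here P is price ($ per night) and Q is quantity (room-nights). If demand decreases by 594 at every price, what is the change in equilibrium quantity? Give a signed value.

ΔQ = -378

At equilibrium Qd = Qs, so 2339 - 4P = 1635 + 7P; collecting terms, 704 = 11P and P* = 64.
Plugging P* into demand: Q* = 2339 - 4(64) = 2083.
After the shift, demand is Qd = 1745 - 4P.
Re-solving, 11P = 110 gives P = 10 and Q = 1705.
ΔQ = 1705 - 2083 = -378.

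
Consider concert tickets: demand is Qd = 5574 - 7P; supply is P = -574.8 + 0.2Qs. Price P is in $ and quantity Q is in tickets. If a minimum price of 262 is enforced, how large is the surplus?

Surplus = 444

Rewriting in direct form: Qs = 2874 + 5P.
At P = 262: Qd = 3740 and Qs = 4184.
Surplus = Qs - Qd = 4184 - 3740 = 444.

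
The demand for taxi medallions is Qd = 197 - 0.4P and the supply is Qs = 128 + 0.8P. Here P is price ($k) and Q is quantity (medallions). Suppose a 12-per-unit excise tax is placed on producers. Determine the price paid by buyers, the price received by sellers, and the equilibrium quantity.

P_b = 65.5, P_s = 53.5, Q = 170.8

With a tax of 12 on producers, they supply based on the net price P_s = P_b - 12, so Qs = 118.4 + 0.8P_b.
Set Qd = Qs: 197 - 0.4P_b = 118.4 + 0.8P_b, so 78.6 = 1.2P_b and P_b = 65.5.
Then P_s = 65.5 - 12 = 53.5 and Q = 197 - 0.4(65.5) = 170.8.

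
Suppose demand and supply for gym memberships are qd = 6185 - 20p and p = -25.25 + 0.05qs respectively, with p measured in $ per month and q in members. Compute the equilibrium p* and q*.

Rewriting in direct form: qs = 505 + 20p.
Set qd = qs: 6185 - 20p = 505 + 20p, so 5680 = 40p and p* = 142.
Substitute back: q* = 6185 - 20(142) = 3345.

p* = 142, q* = 3345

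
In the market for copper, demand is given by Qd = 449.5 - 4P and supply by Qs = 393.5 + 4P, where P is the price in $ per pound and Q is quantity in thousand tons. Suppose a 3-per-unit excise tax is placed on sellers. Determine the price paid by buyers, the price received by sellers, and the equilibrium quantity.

P_b = 8.5, P_s = 5.5, Q = 415.5

The tax drives a wedge P_b - P_s = 3. Substituting P_s = P_b - 3 into supply: Qs = 381.5 + 4P_b.
Market clearing requires 449.5 - 4P_b = 381.5 + 4P_b; hence 68 = 8P_b and P_b = 8.5.
Then P_s = 8.5 - 3 = 5.5 and Q = 449.5 - 4(8.5) = 415.5.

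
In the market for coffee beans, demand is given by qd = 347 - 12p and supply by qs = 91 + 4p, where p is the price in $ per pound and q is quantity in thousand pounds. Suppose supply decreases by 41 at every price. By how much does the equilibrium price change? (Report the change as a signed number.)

Δp = 2.5625

The market clears where 347 - 12p = 91 + 4p. Rearranging, 16p = 256, hence p* = 16.
From the demand curve, q* = 347 - 12(16) = 155.
After the shift, supply is qs = 50 + 4p.
New equilibrium: 297 = 16p, so p = 18.5625 and q = 124.25.
Δp = 18.5625 - 16 = 2.5625.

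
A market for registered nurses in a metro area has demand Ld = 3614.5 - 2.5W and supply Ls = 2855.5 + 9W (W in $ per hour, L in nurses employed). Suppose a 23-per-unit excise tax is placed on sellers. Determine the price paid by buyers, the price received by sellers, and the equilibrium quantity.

W_b = 84, W_s = 61, L = 3404.5

With a tax of 23 on sellers, they supply based on the net price W_s = W_b - 23, so Ls = 2648.5 + 9W_b.
Market clearing requires 3614.5 - 2.5W_b = 2648.5 + 9W_b; hence 966 = 11.5W_b and W_b = 84.
So W_s = 61 and the quantity traded is L = 3614.5 - 2.5(84) = 3404.5.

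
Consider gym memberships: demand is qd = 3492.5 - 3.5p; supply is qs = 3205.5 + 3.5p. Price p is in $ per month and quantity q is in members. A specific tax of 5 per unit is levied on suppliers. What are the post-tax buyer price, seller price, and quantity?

With a tax of 5 on suppliers, they supply based on the net price p_s = p_b - 5, so qs = 3188 + 3.5p_b.
Equate demand and the shifted supply: 3492.5 - 3.5p_b = 3188 + 3.5p_b, giving 7p_b = 304.5, so p_b = 43.5.
So p_s = 38.5 and the quantity traded is q = 3492.5 - 3.5(43.5) = 3340.25.

p_b = 43.5, p_s = 38.5, q = 3340.25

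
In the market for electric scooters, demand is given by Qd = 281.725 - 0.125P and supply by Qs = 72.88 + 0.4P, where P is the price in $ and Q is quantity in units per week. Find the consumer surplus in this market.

Set Qd = Qs: 281.725 - 0.125P = 72.88 + 0.4P, so 208.845 = 0.525P and P* = 397.8.
Then Q* = 281.725 - 0.125(397.8) = 232.
Demand choke price (Qd = 0): P = 281.725/0.125 = 2253.8. Consumer surplus = ½ × (2253.8 - 397.8) × 232 = 215296.

Consumer surplus = 215296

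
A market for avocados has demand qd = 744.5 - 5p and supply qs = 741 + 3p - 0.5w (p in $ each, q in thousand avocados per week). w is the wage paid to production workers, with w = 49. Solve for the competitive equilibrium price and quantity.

With w = 49, supply is qs = 716.5 + 3p.
Set qd = qs: 744.5 - 5p = 716.5 + 3p, so 28 = 8p and p* = 3.5.
From the demand curve, q* = 744.5 - 5(3.5) = 727.

p* = 3.5, q* = 727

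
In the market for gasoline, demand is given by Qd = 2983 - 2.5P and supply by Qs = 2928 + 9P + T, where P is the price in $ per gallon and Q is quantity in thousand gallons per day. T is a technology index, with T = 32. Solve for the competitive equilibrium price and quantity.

P* = 2, Q* = 2978

With T = 32, supply is Qs = 2960 + 9P.
The market clears where 2983 - 2.5P = 2960 + 9P. Rearranging, 11.5P = 23, hence P* = 2.
From the demand curve, Q* = 2983 - 2.5(2) = 2978.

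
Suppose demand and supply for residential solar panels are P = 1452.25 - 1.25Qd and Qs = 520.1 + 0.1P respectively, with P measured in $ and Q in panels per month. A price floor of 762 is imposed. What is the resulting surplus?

Surplus = 44.1

Solving each curve for Q: Qd = 1161.8 - 0.8P.
Evaluating both curves at the floor price 762 gives Qd = 552.2, Qs = 596.3.
Surplus = Qs - Qd = 596.3 - 552.2 = 44.1.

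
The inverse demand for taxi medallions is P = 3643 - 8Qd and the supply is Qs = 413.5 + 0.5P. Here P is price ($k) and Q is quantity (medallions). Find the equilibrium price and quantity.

P* = 67, Q* = 447

Solving each curve for Q: Qd = 455.375 - 0.125P.
The market clears where 455.375 - 0.125P = 413.5 + 0.5P. Rearranging, 0.625P = 41.875, hence P* = 67.
From the demand curve, Q* = 455.375 - 0.125(67) = 447.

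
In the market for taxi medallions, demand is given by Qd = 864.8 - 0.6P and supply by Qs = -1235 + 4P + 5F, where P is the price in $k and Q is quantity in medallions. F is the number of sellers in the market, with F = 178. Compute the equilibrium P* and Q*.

With F = 178, supply is Qs = -345 + 4P.
Equating demand and supply, 864.8 - 0.6P = -345 + 4P gives 4.6P = 1209.8, so P* = 263.
Then Q* = 864.8 - 0.6(263) = 707.

P* = 263, Q* = 707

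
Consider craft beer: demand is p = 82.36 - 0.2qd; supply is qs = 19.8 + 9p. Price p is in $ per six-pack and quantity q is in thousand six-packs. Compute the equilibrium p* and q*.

p* = 28, q* = 271.8

Inverting to quantity form: qd = 411.8 - 5p.
Equating demand and supply, 411.8 - 5p = 19.8 + 9p gives 14p = 392, so p* = 28.
Then q* = 411.8 - 5(28) = 271.8.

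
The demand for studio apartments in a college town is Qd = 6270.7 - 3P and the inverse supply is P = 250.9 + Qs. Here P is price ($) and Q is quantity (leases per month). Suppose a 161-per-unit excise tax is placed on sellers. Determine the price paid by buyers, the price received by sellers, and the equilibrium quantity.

In direct form, Qs = -250.9 + P.
Sellers keep P_s = P_b - 161 per unit, so supply in terms of the buyer price is Qs = -411.9 + P_b.
Market clearing requires 6270.7 - 3P_b = -411.9 + P_b; hence 6682.6 = 4P_b and P_b = 1670.65.
So P_s = 1509.65 and the quantity traded is Q = 6270.7 - 3(1670.65) = 1258.75.

P_b = 1670.65, P_s = 1509.65, Q = 1258.75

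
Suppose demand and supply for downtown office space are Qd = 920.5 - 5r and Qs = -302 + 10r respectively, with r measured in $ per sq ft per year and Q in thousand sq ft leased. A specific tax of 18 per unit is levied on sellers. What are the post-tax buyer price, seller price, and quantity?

Sellers keep r_s = r_b - 18 per unit, so supply in terms of the buyer price is Qs = -482 + 10r_b.
Set Qd = Qs: 920.5 - 5r_b = -482 + 10r_b, so 1402.5 = 15r_b and r_b = 93.5.
Then r_s = 93.5 - 18 = 75.5 and Q = 920.5 - 5(93.5) = 453.

r_b = 93.5, r_s = 75.5, Q = 453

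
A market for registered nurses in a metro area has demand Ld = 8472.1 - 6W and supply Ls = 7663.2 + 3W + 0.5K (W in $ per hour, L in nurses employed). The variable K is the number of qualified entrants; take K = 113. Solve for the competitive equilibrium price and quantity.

With K = 113, supply is Ls = 7719.7 + 3W.
Set Ld = Ls: 8472.1 - 6W = 7719.7 + 3W, so 752.4 = 9W and W* = 83.6.
Substitute back: L* = 8472.1 - 6(83.6) = 7970.5.

W* = 83.6, L* = 7970.5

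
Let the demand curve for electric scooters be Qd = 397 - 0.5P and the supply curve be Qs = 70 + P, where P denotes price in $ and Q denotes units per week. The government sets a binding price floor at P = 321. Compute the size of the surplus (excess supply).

Surplus = 154.5

At P = 321: Qd = 236.5 and Qs = 391.
Surplus = Qs - Qd = 391 - 236.5 = 154.5.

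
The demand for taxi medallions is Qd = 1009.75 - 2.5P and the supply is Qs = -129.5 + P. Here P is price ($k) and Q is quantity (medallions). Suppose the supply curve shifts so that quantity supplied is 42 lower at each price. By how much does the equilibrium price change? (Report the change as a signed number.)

Set Qd = Qs: 1009.75 - 2.5P = -129.5 + P, so 1139.25 = 3.5P and P* = 325.5.
Substitute back: Q* = 1009.75 - 2.5(325.5) = 196.
After the shift, supply is Qs = -171.5 + P.
New equilibrium: 1181.25 = 3.5P, so P = 337.5 and Q = 166.
ΔP = 337.5 - 325.5 = 12.

ΔP = 12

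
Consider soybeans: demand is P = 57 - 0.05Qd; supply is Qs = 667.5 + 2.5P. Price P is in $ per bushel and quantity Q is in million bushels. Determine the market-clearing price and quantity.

Inverting to quantity form: Qd = 1140 - 20P.
The market clears where 1140 - 20P = 667.5 + 2.5P. Rearranging, 22.5P = 472.5, hence P* = 21.
Then Q* = 1140 - 20(21) = 720.

P* = 21, Q* = 720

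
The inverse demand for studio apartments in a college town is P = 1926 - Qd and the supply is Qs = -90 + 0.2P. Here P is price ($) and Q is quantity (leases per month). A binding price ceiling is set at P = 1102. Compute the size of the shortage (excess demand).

Rewriting in direct form: Qd = 1926 - P.
Evaluating both curves at the ceiling price 1102 gives Qd = 824, Qs = 130.4.
Shortage = Qd - Qs = 824 - 130.4 = 693.6.

Shortage = 693.6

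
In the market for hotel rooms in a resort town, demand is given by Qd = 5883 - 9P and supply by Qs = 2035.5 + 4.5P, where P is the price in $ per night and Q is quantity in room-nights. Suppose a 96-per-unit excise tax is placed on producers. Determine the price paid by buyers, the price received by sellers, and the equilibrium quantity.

The tax drives a wedge P_b - P_s = 96. Substituting P_s = P_b - 96 into supply: Qs = 1603.5 + 4.5P_b.
Market clearing requires 5883 - 9P_b = 1603.5 + 4.5P_b; hence 4279.5 = 13.5P_b and P_b = 317.
Then P_s = 317 - 96 = 221 and Q = 5883 - 9(317) = 3030.

P_b = 317, P_s = 221, Q = 3030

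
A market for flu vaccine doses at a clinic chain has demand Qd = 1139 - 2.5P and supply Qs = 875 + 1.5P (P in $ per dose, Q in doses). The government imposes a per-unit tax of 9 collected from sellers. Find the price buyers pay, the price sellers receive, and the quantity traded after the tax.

P_b = 69.375, P_s = 60.375, Q = 965.5625

With a tax of 9 on sellers, they supply based on the net price P_s = P_b - 9, so Qs = 861.5 + 1.5P_b.
Market clearing requires 1139 - 2.5P_b = 861.5 + 1.5P_b; hence 277.5 = 4P_b and P_b = 69.375.
Then P_s = 69.375 - 9 = 60.375 and Q = 1139 - 2.5(69.375) = 965.5625.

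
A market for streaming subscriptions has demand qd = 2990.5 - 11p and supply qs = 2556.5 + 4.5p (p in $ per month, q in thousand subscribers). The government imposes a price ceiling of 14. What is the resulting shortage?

With p fixed at 14, quantity demanded is 2836.5 and quantity supplied is 2619.5.
Shortage = qd - qs = 2836.5 - 2619.5 = 217.

Shortage = 217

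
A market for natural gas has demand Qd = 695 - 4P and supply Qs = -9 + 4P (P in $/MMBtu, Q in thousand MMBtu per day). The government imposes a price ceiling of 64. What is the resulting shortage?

Evaluating both curves at the ceiling price 64 gives Qd = 439, Qs = 247.
Shortage = Qd - Qs = 439 - 247 = 192.

Shortage = 192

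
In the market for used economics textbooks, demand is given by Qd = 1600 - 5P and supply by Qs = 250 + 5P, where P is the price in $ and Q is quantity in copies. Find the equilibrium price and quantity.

Equating demand and supply, 1600 - 5P = 250 + 5P gives 10P = 1350, so P* = 135.
Plugging P* into demand: Q* = 1600 - 5(135) = 925.

P* = 135, Q* = 925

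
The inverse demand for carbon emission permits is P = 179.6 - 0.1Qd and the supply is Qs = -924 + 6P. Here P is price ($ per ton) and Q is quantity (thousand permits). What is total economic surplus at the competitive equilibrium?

Total surplus = 1228.8

Solving each curve for Q: Qd = 1796 - 10P.
The market clears where 1796 - 10P = -924 + 6P. Rearranging, 16P = 2720, hence P* = 170.
Then Q* = 1796 - 10(170) = 96.
Demand choke price = 179.6; supply choke price = 154. CS = ½(179.6 - 170)(96) = 460.8; PS = ½(170 - 154)(96) = 768. Total surplus = 1228.8.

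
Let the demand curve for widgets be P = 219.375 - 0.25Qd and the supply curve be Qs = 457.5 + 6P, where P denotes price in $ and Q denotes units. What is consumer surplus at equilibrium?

Consumer surplus = 62923.78125

In direct form, Qd = 877.5 - 4P.
Set Qd = Qs: 877.5 - 4P = 457.5 + 6P, so 420 = 10P and P* = 42.
From the demand curve, Q* = 877.5 - 4(42) = 709.5.
Demand choke price (Qd = 0): P = 877.5/4 = 219.375. Consumer surplus = ½ × (219.375 - 42) × 709.5 = 62923.78125.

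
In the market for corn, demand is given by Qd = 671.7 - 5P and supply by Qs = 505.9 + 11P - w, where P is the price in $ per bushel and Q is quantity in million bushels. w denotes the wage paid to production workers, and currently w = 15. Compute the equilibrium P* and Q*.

P* = 11.3, Q* = 615.2

With w = 15, supply is Qs = 490.9 + 11P.
At equilibrium Qd = Qs, so 671.7 - 5P = 490.9 + 11P; collecting terms, 180.8 = 16P and P* = 11.3.
From the demand curve, Q* = 671.7 - 5(11.3) = 615.2.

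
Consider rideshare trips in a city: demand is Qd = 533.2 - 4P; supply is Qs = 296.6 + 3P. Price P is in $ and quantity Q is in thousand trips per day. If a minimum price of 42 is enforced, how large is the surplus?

Surplus = 57.4

With P fixed at 42, quantity demanded is 365.2 and quantity supplied is 422.6.
Surplus = Qs - Qd = 422.6 - 365.2 = 57.4.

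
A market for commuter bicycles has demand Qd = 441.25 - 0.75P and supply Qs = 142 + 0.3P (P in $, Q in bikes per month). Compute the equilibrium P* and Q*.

The market clears where 441.25 - 0.75P = 142 + 0.3P. Rearranging, 1.05P = 299.25, hence P* = 285.
Substitute back: Q* = 441.25 - 0.75(285) = 227.5.

P* = 285, Q* = 227.5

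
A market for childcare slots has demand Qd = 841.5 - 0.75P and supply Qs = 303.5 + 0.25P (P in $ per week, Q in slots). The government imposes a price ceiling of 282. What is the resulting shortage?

Shortage = 256

With P fixed at 282, quantity demanded is 630 and quantity supplied is 374.
Shortage = Qd - Qs = 630 - 374 = 256.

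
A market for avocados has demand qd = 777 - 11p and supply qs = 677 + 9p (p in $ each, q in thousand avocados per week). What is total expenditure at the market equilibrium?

Set qd = qs: 777 - 11p = 677 + 9p, so 100 = 20p and p* = 5.
Substitute back: q* = 777 - 11(5) = 722.
Total expenditure = p* × q* = 5 × 722 = 3610.

Total expenditure = 3610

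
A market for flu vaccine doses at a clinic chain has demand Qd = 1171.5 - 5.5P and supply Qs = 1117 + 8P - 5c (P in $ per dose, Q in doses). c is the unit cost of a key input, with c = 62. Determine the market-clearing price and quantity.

P* = 27, Q* = 1023

With c = 62, supply is Qs = 807 + 8P.
At equilibrium Qd = Qs, so 1171.5 - 5.5P = 807 + 8P; collecting terms, 364.5 = 13.5P and P* = 27.
Plugging P* into demand: Q* = 1171.5 - 5.5(27) = 1023.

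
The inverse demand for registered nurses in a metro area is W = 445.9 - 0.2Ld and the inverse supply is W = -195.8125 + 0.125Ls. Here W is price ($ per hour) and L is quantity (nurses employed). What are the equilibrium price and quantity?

W* = 51, L* = 1974.5

Solving each curve for L: Ld = 2229.5 - 5W and Ls = 1566.5 + 8W.
The market clears where 2229.5 - 5W = 1566.5 + 8W. Rearranging, 13W = 663, hence W* = 51.
Substitute back: L* = 2229.5 - 5(51) = 1974.5.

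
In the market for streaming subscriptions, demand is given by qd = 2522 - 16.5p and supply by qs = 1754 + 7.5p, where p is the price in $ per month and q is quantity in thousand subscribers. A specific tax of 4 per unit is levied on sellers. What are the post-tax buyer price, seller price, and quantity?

p_b = 33.25, p_s = 29.25, q = 1973.375

Sellers keep p_s = p_b - 4 per unit, so supply in terms of the buyer price is qs = 1724 + 7.5p_b.
Set qd = qs: 2522 - 16.5p_b = 1724 + 7.5p_b, so 798 = 24p_b and p_b = 33.25.
So p_s = 29.25 and the quantity traded is q = 2522 - 16.5(33.25) = 1973.375.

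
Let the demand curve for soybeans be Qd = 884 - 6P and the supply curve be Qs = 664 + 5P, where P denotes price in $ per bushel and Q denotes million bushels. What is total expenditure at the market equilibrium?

The market clears where 884 - 6P = 664 + 5P. Rearranging, 11P = 220, hence P* = 20.
Substitute back: Q* = 884 - 6(20) = 764.
Total expenditure = P* × Q* = 20 × 764 = 15280.

Total expenditure = 15280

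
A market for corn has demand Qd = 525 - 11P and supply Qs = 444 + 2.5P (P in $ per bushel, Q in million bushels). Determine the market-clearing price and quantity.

The market clears where 525 - 11P = 444 + 2.5P. Rearranging, 13.5P = 81, hence P* = 6.
From the demand curve, Q* = 525 - 11(6) = 459.

P* = 6, Q* = 459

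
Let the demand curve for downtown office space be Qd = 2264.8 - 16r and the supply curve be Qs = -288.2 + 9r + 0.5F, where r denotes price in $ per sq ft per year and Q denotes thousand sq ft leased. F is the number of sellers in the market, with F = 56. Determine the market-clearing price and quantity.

With F = 56, supply is Qs = -260.2 + 9r.
The market clears where 2264.8 - 16r = -260.2 + 9r. Rearranging, 25r = 2525, hence r* = 101.
Substitute back: Q* = 2264.8 - 16(101) = 648.8.

r* = 101, Q* = 648.8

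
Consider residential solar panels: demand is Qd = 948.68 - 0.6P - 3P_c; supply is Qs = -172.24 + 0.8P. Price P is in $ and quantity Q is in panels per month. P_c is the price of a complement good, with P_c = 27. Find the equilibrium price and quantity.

P* = 742.8, Q* = 422

With P_c = 27, demand is Qd = 867.68 - 0.6P.
Set Qd = Qs: 867.68 - 0.6P = -172.24 + 0.8P, so 1039.92 = 1.4P and P* = 742.8.
Then Q* = 867.68 - 0.6(742.8) = 422.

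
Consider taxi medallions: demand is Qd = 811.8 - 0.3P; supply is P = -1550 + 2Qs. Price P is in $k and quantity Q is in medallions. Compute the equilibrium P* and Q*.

P* = 46, Q* = 798

Inverting to quantity form: Qs = 775 + 0.5P.
The market clears where 811.8 - 0.3P = 775 + 0.5P. Rearranging, 0.8P = 36.8, hence P* = 46.
From the demand curve, Q* = 811.8 - 0.3(46) = 798.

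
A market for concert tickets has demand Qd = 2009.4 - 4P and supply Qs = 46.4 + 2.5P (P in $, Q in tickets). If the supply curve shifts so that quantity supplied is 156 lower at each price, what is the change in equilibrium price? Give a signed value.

At equilibrium Qd = Qs, so 2009.4 - 4P = 46.4 + 2.5P; collecting terms, 1963 = 6.5P and P* = 302.
Then Q* = 2009.4 - 4(302) = 801.4.
After the shift, supply is Qs = -109.6 + 2.5P.
New equilibrium: 2119 = 6.5P, so P = 326 and Q = 705.4.
ΔP = 326 - 302 = 24.

ΔP = 24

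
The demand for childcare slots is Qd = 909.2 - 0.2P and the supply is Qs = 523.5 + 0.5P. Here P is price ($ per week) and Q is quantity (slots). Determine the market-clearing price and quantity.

P* = 551, Q* = 799

At equilibrium Qd = Qs, so 909.2 - 0.2P = 523.5 + 0.5P; collecting terms, 385.7 = 0.7P and P* = 551.
Then Q* = 909.2 - 0.2(551) = 799.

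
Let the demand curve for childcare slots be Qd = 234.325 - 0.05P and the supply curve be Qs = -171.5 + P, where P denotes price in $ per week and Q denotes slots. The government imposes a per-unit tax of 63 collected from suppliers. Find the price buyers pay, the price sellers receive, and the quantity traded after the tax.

P_b = 446.5, P_s = 383.5, Q = 212

With a tax of 63 on suppliers, they supply based on the net price P_s = P_b - 63, so Qs = -234.5 + P_b.
Equate demand and the shifted supply: 234.325 - 0.05P_b = -234.5 + P_b, giving 1.05P_b = 468.825, so P_b = 446.5.
So P_s = 383.5 and the quantity traded is Q = 234.325 - 0.05(446.5) = 212.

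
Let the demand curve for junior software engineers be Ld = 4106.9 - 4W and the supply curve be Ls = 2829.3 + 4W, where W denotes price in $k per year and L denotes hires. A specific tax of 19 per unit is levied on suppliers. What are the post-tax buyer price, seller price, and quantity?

W_b = 169.2, W_s = 150.2, L = 3430.1

The tax drives a wedge W_b - W_s = 19. Substituting W_s = W_b - 19 into supply: Ls = 2753.3 + 4W_b.
Equate demand and the shifted supply: 4106.9 - 4W_b = 2753.3 + 4W_b, giving 8W_b = 1353.6, so W_b = 169.2.
So W_s = 150.2 and the quantity traded is L = 4106.9 - 4(169.2) = 3430.1.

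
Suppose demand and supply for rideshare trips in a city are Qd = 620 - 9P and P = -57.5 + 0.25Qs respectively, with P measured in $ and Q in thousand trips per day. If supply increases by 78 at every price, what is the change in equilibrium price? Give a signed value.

ΔP = -6

In direct form, Qs = 230 + 4P.
At equilibrium Qd = Qs, so 620 - 9P = 230 + 4P; collecting terms, 390 = 13P and P* = 30.
Plugging P* into demand: Q* = 620 - 9(30) = 350.
After the shift, supply is Qs = 308 + 4P.
New equilibrium: 312 = 13P, so P = 24 and Q = 404.
ΔP = 24 - 30 = -6.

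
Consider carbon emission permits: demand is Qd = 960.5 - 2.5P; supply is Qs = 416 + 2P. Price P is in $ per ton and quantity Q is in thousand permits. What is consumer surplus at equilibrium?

Consumer surplus = 86592.8

Equating demand and supply, 960.5 - 2.5P = 416 + 2P gives 4.5P = 544.5, so P* = 121.
Plugging P* into demand: Q* = 960.5 - 2.5(121) = 658.
Demand choke price (Qd = 0): P = 960.5/2.5 = 384.2. Consumer surplus = ½ × (384.2 - 121) × 658 = 86592.8.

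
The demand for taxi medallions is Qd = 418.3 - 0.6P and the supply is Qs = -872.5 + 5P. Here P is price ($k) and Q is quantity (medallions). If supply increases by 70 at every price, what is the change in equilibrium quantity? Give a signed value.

ΔQ = 7.5

At equilibrium Qd = Qs, so 418.3 - 0.6P = -872.5 + 5P; collecting terms, 1290.8 = 5.6P and P* = 230.5.
Plugging P* into demand: Q* = 418.3 - 0.6(230.5) = 280.
After the shift, supply is Qs = -802.5 + 5P.
The new intersection has 1220.8 = 5.6P, i.e. P = 218, Q = 287.5.
ΔQ = 287.5 - 280 = 7.5.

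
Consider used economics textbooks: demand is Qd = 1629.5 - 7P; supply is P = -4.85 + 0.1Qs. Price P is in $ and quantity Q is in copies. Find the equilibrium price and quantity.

P* = 93, Q* = 978.5

Rewriting in direct form: Qs = 48.5 + 10P.
At equilibrium Qd = Qs, so 1629.5 - 7P = 48.5 + 10P; collecting terms, 1581 = 17P and P* = 93.
From the demand curve, Q* = 1629.5 - 7(93) = 978.5.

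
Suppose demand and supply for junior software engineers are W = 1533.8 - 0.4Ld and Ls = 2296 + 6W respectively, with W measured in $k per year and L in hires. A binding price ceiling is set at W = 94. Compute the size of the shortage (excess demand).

In direct form, Ld = 3834.5 - 2.5W.
With W fixed at 94, quantity demanded is 3599.5 and quantity supplied is 2860.
Shortage = Ld - Ls = 3599.5 - 2860 = 739.5.

Shortage = 739.5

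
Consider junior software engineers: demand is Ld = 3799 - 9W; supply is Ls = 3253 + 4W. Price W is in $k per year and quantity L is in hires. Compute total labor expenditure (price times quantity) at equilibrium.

Total labor expenditure = 143682

Equating demand and supply, 3799 - 9W = 3253 + 4W gives 13W = 546, so W* = 42.
Substitute back: L* = 3799 - 9(42) = 3421.
Total labor expenditure = W* × L* = 42 × 3421 = 143682.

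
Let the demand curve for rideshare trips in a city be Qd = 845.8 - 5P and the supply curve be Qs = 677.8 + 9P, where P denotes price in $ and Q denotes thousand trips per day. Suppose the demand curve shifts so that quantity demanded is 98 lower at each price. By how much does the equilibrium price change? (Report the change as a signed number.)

Set Qd = Qs: 845.8 - 5P = 677.8 + 9P, so 168 = 14P and P* = 12.
Substitute back: Q* = 845.8 - 5(12) = 785.8.
After the shift, demand is Qd = 747.8 - 5P.
Re-solving, 14P = 70 gives P = 5 and Q = 722.8.
ΔP = 5 - 12 = -7.

ΔP = -7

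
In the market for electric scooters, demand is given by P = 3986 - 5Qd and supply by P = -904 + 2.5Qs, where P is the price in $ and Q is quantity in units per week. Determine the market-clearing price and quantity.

In direct form, Qd = 797.2 - 0.2P and Qs = 361.6 + 0.4P.
Set Qd = Qs: 797.2 - 0.2P = 361.6 + 0.4P, so 435.6 = 0.6P and P* = 726.
Then Q* = 797.2 - 0.2(726) = 652.

P* = 726, Q* = 652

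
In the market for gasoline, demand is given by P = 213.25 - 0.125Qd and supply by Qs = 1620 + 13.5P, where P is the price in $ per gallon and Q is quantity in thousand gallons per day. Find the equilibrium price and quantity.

P* = 4, Q* = 1674

Solving each curve for Q: Qd = 1706 - 8P.
At equilibrium Qd = Qs, so 1706 - 8P = 1620 + 13.5P; collecting terms, 86 = 21.5P and P* = 4.
From the demand curve, Q* = 1706 - 8(4) = 1674.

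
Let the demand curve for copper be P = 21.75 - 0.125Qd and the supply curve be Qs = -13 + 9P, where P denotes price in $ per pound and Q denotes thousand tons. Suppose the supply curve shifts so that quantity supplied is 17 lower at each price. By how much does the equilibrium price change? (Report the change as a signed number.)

Rewriting in direct form: Qd = 174 - 8P.
Equating demand and supply, 174 - 8P = -13 + 9P gives 17P = 187, so P* = 11.
Plugging P* into demand: Q* = 174 - 8(11) = 86.
After the shift, supply is Qs = -30 + 9P.
New equilibrium: 204 = 17P, so P = 12 and Q = 78.
ΔP = 12 - 11 = 1.

ΔP = 1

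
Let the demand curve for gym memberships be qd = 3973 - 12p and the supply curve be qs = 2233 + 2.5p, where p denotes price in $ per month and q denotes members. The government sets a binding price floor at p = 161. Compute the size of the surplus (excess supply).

Surplus = 594.5

Evaluating both curves at the floor price 161 gives qd = 2041, qs = 2635.5.
Surplus = qs - qd = 2635.5 - 2041 = 594.5.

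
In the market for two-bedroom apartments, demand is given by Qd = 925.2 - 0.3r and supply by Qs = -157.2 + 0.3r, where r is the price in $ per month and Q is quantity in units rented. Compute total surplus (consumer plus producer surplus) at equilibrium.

Set Qd = Qs: 925.2 - 0.3r = -157.2 + 0.3r, so 1082.4 = 0.6r and r* = 1804.
Then Q* = 925.2 - 0.3(1804) = 384.
Demand choke price = 3084; supply choke price = 524. CS = ½(3084 - 1804)(384) = 245760; PS = ½(1804 - 524)(384) = 245760. Total surplus = 491520.

Total surplus = 491520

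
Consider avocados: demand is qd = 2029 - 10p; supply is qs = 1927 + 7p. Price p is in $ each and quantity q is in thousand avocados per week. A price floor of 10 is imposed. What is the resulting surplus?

Surplus = 68

Evaluating both curves at the floor price 10 gives qd = 1929, qs = 1997.
Surplus = qs - qd = 1997 - 1929 = 68.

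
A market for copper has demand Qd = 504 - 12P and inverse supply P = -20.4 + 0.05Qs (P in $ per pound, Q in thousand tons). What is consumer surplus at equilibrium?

Inverting to quantity form: Qs = 408 + 20P.
The market clears where 504 - 12P = 408 + 20P. Rearranging, 32P = 96, hence P* = 3.
Plugging P* into demand: Q* = 504 - 12(3) = 468.
Demand choke price (Qd = 0): P = 504/12 = 42. Consumer surplus = ½ × (42 - 3) × 468 = 9126.

Consumer surplus = 9126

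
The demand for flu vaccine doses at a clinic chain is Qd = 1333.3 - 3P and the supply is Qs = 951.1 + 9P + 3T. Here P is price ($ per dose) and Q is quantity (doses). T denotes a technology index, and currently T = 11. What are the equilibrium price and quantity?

With T = 11, supply is Qs = 984.1 + 9P.
The market clears where 1333.3 - 3P = 984.1 + 9P. Rearranging, 12P = 349.2, hence P* = 29.1.
From the demand curve, Q* = 1333.3 - 3(29.1) = 1246.

P* = 29.1, Q* = 1246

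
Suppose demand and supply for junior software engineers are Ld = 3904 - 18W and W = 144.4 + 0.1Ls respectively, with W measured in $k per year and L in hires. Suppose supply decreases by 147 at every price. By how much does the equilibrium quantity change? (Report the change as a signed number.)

ΔL = -94.5

Rewriting in direct form: Ls = -1444 + 10W.
Set Ld = Ls: 3904 - 18W = -1444 + 10W, so 5348 = 28W and W* = 191.
From the demand curve, L* = 3904 - 18(191) = 466.
After the shift, supply is Ls = -1591 + 10W.
Re-solving, 28W = 5495 gives W = 196.25 and L = 371.5.
ΔL = 371.5 - 466 = -94.5.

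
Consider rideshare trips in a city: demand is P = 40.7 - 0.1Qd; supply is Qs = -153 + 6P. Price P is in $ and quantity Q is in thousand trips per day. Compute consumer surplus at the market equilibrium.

Rewriting in direct form: Qd = 407 - 10P.
Equating demand and supply, 407 - 10P = -153 + 6P gives 16P = 560, so P* = 35.
Then Q* = 407 - 10(35) = 57.
Demand choke price (Qd = 0): P = 407/10 = 40.7. Consumer surplus = ½ × (40.7 - 35) × 57 = 162.45.

Consumer surplus = 162.45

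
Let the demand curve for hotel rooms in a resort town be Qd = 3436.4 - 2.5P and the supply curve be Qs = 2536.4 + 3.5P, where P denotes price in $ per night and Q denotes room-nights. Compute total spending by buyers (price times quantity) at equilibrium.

The market clears where 3436.4 - 2.5P = 2536.4 + 3.5P. Rearranging, 6P = 900, hence P* = 150.
From the demand curve, Q* = 3436.4 - 2.5(150) = 3061.4.
Total spending by buyers = P* × Q* = 150 × 3061.4 = 459210.

Total spending by buyers = 459210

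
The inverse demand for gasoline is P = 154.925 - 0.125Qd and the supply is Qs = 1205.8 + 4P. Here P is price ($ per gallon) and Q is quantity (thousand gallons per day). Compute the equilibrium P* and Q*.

P* = 2.8, Q* = 1217

Solving each curve for Q: Qd = 1239.4 - 8P.
At equilibrium Qd = Qs, so 1239.4 - 8P = 1205.8 + 4P; collecting terms, 33.6 = 12P and P* = 2.8.
Substitute back: Q* = 1239.4 - 8(2.8) = 1217.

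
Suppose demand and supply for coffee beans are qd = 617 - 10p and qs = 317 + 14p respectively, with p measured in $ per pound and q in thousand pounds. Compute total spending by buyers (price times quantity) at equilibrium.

Total spending by buyers = 6150

At equilibrium qd = qs, so 617 - 10p = 317 + 14p; collecting terms, 300 = 24p and p* = 12.5.
From the demand curve, q* = 617 - 10(12.5) = 492.
Total spending by buyers = p* × q* = 12.5 × 492 = 6150.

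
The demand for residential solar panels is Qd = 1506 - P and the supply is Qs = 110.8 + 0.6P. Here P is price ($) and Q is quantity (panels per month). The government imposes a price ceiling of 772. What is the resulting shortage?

At P = 772: Qd = 734 and Qs = 574.
Shortage = Qd - Qs = 734 - 574 = 160.

Shortage = 160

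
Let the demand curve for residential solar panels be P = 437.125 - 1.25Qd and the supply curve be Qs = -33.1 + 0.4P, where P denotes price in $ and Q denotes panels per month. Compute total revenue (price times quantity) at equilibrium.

Total revenue = 30145.5

Inverting to quantity form: Qd = 349.7 - 0.8P.
Equating demand and supply, 349.7 - 0.8P = -33.1 + 0.4P gives 1.2P = 382.8, so P* = 319.
Plugging P* into demand: Q* = 349.7 - 0.8(319) = 94.5.
Total revenue = P* × Q* = 319 × 94.5 = 30145.5.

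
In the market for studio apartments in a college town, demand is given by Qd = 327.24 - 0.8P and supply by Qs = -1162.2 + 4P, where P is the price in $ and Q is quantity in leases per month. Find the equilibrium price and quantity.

Set Qd = Qs: 327.24 - 0.8P = -1162.2 + 4P, so 1489.44 = 4.8P and P* = 310.3.
From the demand curve, Q* = 327.24 - 0.8(310.3) = 79.

P* = 310.3, Q* = 79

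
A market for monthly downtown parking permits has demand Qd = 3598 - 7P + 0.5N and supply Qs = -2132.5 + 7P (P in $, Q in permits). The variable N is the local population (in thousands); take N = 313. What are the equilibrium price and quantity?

P* = 420.5, Q* = 811

With N = 313, demand is Qd = 3754.5 - 7P.
The market clears where 3754.5 - 7P = -2132.5 + 7P. Rearranging, 14P = 5887, hence P* = 420.5.
Substitute back: Q* = 3754.5 - 7(420.5) = 811.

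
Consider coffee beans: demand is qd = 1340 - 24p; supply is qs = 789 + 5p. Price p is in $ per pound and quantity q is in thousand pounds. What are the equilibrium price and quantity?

At equilibrium qd = qs, so 1340 - 24p = 789 + 5p; collecting terms, 551 = 29p and p* = 19.
Plugging p* into demand: q* = 1340 - 24(19) = 884.

p* = 19, q* = 884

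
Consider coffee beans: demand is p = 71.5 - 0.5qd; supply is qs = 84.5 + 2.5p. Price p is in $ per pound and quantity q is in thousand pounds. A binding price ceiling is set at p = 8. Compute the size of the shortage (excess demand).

Shortage = 22.5

Inverting to quantity form: qd = 143 - 2p.
With p fixed at 8, quantity demanded is 127 and quantity supplied is 104.5.
Shortage = qd - qs = 127 - 104.5 = 22.5.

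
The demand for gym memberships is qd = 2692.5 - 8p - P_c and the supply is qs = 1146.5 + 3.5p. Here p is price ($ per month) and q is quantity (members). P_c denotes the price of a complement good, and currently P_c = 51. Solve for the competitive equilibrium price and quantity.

p* = 130, q* = 1601.5

With P_c = 51, demand is qd = 2641.5 - 8p.
The market clears where 2641.5 - 8p = 1146.5 + 3.5p. Rearranging, 11.5p = 1495, hence p* = 130.
From the demand curve, q* = 2641.5 - 8(130) = 1601.5.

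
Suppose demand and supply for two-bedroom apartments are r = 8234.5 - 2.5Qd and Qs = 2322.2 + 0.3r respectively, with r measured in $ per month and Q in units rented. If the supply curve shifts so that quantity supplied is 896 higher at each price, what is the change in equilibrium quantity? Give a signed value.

ΔQ = 512

Inverting to quantity form: Qd = 3293.8 - 0.4r.
The market clears where 3293.8 - 0.4r = 2322.2 + 0.3r. Rearranging, 0.7r = 971.6, hence r* = 1388.
Then Q* = 3293.8 - 0.4(1388) = 2738.6.
After the shift, supply is Qs = 3218.2 + 0.3r.
Re-solving, 0.7r = 75.6 gives r = 108 and Q = 3250.6.
ΔQ = 3250.6 - 2738.6 = 512.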